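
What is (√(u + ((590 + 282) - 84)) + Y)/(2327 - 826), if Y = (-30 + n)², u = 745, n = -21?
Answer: 2601/1501 + √1533/1501 ≈ 1.7589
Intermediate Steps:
Y = 2601 (Y = (-30 - 21)² = (-51)² = 2601)
(√(u + ((590 + 282) - 84)) + Y)/(2327 - 826) = (√(745 + ((590 + 282) - 84)) + 2601)/(2327 - 826) = (√(745 + (872 - 84)) + 2601)/1501 = (√(745 + 788) + 2601)*(1/1501) = (√1533 + 2601)*(1/1501) = (2601 + √1533)*(1/1501) = 2601/1501 + √1533/1501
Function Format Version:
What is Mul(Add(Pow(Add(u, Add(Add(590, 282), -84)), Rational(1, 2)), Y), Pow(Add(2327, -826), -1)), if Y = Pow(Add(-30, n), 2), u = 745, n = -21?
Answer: Add(Rational(2601, 1501), Mul(Rational(1, 1501), Pow(1533, Rational(1, 2)))) ≈ 1.7589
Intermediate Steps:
Y = 2601 (Y = Pow(Add(-30, -21), 2) = Pow(-51, 2) = 2601)
Mul(Add(Pow(Add(u, Add(Add(590, 282), -84)), Rational(1, 2)), Y), Pow(Add(2327, -826), -1)) = Mul(Add(Pow(Add(745, Add(Add(590, 282), -84)), Rational(1, 2)), 2601), Pow(Add(2327, -826), -1)) = Mul(Add(Pow(Add(745, Add(872, -84)), Rational(1, 2)), 2601), Pow(1501, -1)) = Mul(Add(Pow(Add(745, 788), Rational(1, 2)), 2601), Rational(1, 1501)) = Mul(Add(Pow(1533, Rational(1, 2)), 2601), Rational(1, 1501)) = Mul(Add(2601, Pow(1533, Rational(1, 2))), Rational(1, 1501)) = Add(Rational(2601, 1501), Mul(Rational(1, 1501), Pow(1533, Rational(1, 2))))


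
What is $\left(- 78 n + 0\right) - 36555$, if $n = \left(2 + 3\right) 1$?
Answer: $-36945$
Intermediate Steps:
$n = 5$ ($n = 5 \cdot 1 = 5$)
$\left(- 78 n + 0\right) - 36555 = \left(\left(-78\right) 5 + 0\right) - 36555 = \left(-390 + 0\right) - 36555 = -390 - 36555 = -36945$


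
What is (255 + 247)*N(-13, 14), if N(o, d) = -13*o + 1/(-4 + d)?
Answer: 424441/5 ≈ 84888.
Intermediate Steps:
N(o, d) = 1/(-4 + d) - 13*o
(255 + 247)*N(-13, 14) = (255 + 247)*((1 + 52*(-13) - 13*14*(-13))/(-4 + 14)) = 502*((1 - 676 + 2366)/10) = 502*((⅒)*1691) = 502*(1691/10) = 424441/5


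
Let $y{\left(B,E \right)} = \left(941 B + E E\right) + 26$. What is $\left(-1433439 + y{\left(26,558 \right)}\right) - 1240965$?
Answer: $-2338548$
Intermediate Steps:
$y{\left(B,E \right)} = 26 + E^{2} + 941 B$ ($y{\left(B,E \right)} = \left(941 B + E^{2}\right) + 26 = \left(E^{2} + 941 B\right) + 26 = 26 + E^{2} + 941 B$)
$\left(-1433439 + y{\left(26,558 \right)}\right) - 1240965 = \left(-1433439 + \left(26 + 558^{2} + 941 \cdot 26\right)\right) - 1240965 = \left(-1433439 + \left(26 + 311364 + 24466\right)\right) - 1240965 = \left(-1433439 + 335856\right) - 1240965 = -1097583 - 1240965 = -2338548$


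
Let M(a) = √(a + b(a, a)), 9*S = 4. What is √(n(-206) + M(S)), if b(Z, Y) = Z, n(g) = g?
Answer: √(-1854 + 6*√2)/3 ≈ 14.32*I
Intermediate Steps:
S = 4/9 (S = (⅑)*4 = 4/9 ≈ 0.44444)
M(a) = √2*√a (M(a) = √(a + a) = √(2*a) = √2*√a)
√(n(-206) + M(S)) = √(-206 + √2*√(4/9)) = √(-206 + √2*(⅔)) = √(-206 + 2*√2/3)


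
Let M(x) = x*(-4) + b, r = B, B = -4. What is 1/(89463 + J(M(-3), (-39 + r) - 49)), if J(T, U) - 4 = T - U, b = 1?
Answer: 1/89572 ≈ 1.1164e-5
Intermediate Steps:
r = -4
M(x) = 1 - 4*x (M(x) = x*(-4) + 1 = -4*x + 1 = 1 - 4*x)
J(T, U) = 4 + T - U (J(T, U) = 4 + (T - U) = 4 + T - U)
1/(89463 + J(M(-3), (-39 + r) - 49)) = 1/(89463 + (4 + (1 - 4*(-3)) - ((-39 - 4) - 49))) = 1/(89463 + (4 + (1 + 12) - (-43 - 49))) = 1/(89463 + (4 + 13 - 1*(-92))) = 1/(89463 + (4 + 13 + 92)) = 1/(89463 + 109) = 1/89572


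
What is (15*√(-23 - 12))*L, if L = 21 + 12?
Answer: 495*I*√35 ≈ 2928.5*I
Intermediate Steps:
L = 33
(15*√(-23 - 12))*L = (15*√(-23 - 12))*33 = (15*√(-35))*33 = (15*(I*√35))*33 = (15*I*√35)*33 = 495*I*√35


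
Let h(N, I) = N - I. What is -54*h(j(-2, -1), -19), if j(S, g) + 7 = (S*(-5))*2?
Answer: -1728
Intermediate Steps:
j(S, g) = -7 - 10*S (j(S, g) = -7 + (S*(-5))*2 = -7 - 5*S*2 = -7 - 10*S)
-54*h(j(-2, -1), -19) = -54*((-7 - 10*(-2)) - 1*(-19)) = -54*((-7 + 20) + 19) = -54*(13 + 19) = -54*32 = -1728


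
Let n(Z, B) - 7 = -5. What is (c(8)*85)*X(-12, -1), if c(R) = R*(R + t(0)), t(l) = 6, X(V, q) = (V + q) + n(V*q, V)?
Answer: -104720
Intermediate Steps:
n(Z, B) = 2 (n(Z, B) = 7 - 5 = 2)
X(V, q) = 2 + V + q (X(V, q) = (V + q) + 2 = 2 + V + q)
c(R) = R*(6 + R) (c(R) = R*(R + 6) = R*(6 + R))
(c(8)*85)*X(-12, -1) = ((8*(6 + 8))*85)*(2 - 12 - 1) = ((8*14)*85)*(-11) = (112*85)*(-11) = 9520*(-11) = -104720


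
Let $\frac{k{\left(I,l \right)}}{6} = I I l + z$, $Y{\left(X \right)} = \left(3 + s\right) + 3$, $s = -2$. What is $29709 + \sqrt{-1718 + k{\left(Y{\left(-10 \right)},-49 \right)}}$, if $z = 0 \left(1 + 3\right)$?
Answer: $29709 + 13 i \sqrt{38} \approx 29709.0 + 80.137 i$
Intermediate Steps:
$z = 0$ ($z = 0 \cdot 4 = 0$)
$Y{\left(X \right)} = 4$ ($Y{\left(X \right)} = \left(3 - 2\right) + 3 = 1 + 3 = 4$)
$k{\left(I,l \right)} = 6 l I^{2}$ ($k{\left(I,l \right)} = 6 \left(I I l + 0\right) = 6 \left(I^{2} l + 0\right) = 6 \left(l I^{2} + 0\right) = 6 l I^{2}$)
$29709 + \sqrt{-1718 + k{\left(Y{\left(-10 \right)},-49 \right)}} = 29709 + \sqrt{-1718 + 6 \left(-49\right) 4^{2}} = 29709 + \sqrt{-1718 + 6 \left(-49\right) 16} = 29709 + \sqrt{-1718 - 4704} = 29709 + \sqrt{-6422} = 29709 + 13 i \sqrt{38}$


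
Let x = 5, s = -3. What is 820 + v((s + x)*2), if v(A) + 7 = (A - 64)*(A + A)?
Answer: 333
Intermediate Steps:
v(A) = -7 + 2*A*(-64 + A) (v(A) = -7 + (A - 64)*(A + A) = -7 + (-64 + A)*(2*A) = -7 + 2*A*(-64 + A))
820 + v((s + x)*2) = 820 + (-7 - 128*(-3 + 5)*2 + 2*((-3 + 5)*2)**2) = 820 + (-7 - 256*2 + 2*(2*2)**2) = 820 + (-7 - 128*4 + 2*4**2) = 820 + (-7 - 512 + 2*16) = 820 + (-7 - 512 + 32) = 820 - 487 = 333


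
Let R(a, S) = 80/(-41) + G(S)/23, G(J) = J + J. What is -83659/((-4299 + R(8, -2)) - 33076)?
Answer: 78890437/35246629 ≈ 2.2382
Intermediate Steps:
G(J) = 2*J
R(a, S) = -80/41 + 2*S/23 (R(a, S) = 80/(-41) + (2*S)/23 = 80*(-1/41) + (2*S)*(1/23) = -80/41 + 2*S/23)
-83659/((-4299 + R(8, -2)) - 33076) = -83659/((-4299 + (-80/41 + (2/23)*(-2))) - 33076) = -83659/((-4299 + (-80/41 - 4/23)) - 33076) = -83659/((-4299 - 2004/943) - 33076) = -83659/(-4055961/943 - 33076) = -83659/(-35246629/943) = -83659*(-943/35246629) = 78890437/35246629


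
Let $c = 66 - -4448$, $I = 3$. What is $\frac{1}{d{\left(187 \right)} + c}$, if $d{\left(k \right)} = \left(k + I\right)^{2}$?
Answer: $\frac{1}{40614} \approx 2.4622 \cdot 10^{-5}$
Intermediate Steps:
$d{\left(k \right)} = \left(3 + k\right)^{2}$ ($d{\left(k \right)} = \left(k + 3\right)^{2} = \left(3 + k\right)^{2}$)
$c = 4514$ ($c = 66 + 4448 = 4514$)
$\frac{1}{d{\left(187 \right)} + c} = \frac{1}{\left(3 + 187\right)^{2} + 4514} = \frac{1}{190^{2} + 4514} = \frac{1}{36100 + 4514} = \frac{1}{40614}$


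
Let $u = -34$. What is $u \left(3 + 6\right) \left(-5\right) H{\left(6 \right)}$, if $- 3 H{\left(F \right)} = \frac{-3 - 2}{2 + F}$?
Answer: $\frac{1275}{4} \approx 318.75$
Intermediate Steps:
$H{\left(F \right)} = \frac{5}{3 \left(2 + F\right)}$ ($H{\left(F \right)} = - \frac{\left(-3 - 2\right) \frac{1}{2 + F}}{3} = - \frac{\left(-5\right) \frac{1}{2 + F}}{3} = \frac{5}{3 \left(2 + F\right)}$)
$u \left(3 + 6\right) \left(-5\right) H{\left(6 \right)} = - 34 \left(3 + 6\right) \left(-5\right) \frac{5}{3 \left(2 + 6\right)} = - 34 \cdot 9 \left(-5\right) \frac{5}{3 \cdot 8} = \left(-34\right) \left(-45\right) \frac{5}{3} \cdot \frac{1}{8} = 1530 \cdot \frac{5}{24} = \frac{1275}{4}$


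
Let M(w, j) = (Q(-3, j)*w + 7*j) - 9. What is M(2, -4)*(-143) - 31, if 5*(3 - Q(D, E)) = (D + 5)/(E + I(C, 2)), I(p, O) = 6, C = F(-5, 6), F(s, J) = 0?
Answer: 22296/5 ≈ 4459.2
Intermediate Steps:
C = 0
Q(D, E) = 3 - (5 + D)/(5*(6 + E)) (Q(D, E) = 3 - (D + 5)/(5*(E + 6)) = 3 - (5 + D)/(5*(6 + E)))
M(w, j) = -9 + 7*j + w*(88 + 15*j)/(5*(6 + j)) (M(w, j) = (((85 - 1*(-3) + 15*j)/(5*(6 + j)))*w + 7*j) - 9 = (((85 + 3 + 15*j)/(5*(6 + j)))*w + 7*j) - 9 = (((88 + 15*j)/(5*(6 + j)))*w + 7*j) - 9 = (w*(88 + 15*j)/(5*(6 + j)) + 7*j) - 9 = (7*j + w*(88 + 15*j)/(5*(6 + j))) - 9 = -9 + 7*j + w*(88 + 15*j)/(5*(6 + j)))
M(2, -4)*(-143) - 31 = (((-9 + 7*(-4))*(6 - 4) + (1/5)*2*(88 + 15*(-4)))/(6 - 4))*(-143) - 31 = (((-9 - 28)*2 + (1/5)*2*(88 - 60))/2)*(-143) - 31 = ((-37*2 + (1/5)*2*28)/2)*(-143) - 31 = ((-74 + 56/5)/2)*(-143) - 31 = ((1/2)*(-314/5))*(-143) - 31 = -157/5*(-143) - 31 = 22451/5 - 31 = 22296/5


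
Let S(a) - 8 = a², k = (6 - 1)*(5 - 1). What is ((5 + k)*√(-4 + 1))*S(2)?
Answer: 300*I*√3 ≈ 519.62*I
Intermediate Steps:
k = 20 (k = 5*4 = 20)
S(a) = 8 + a²
((5 + k)*√(-4 + 1))*S(2) = ((5 + 20)*√(-4 + 1))*(8 + 2²) = (25*√(-3))*(8 + 4) = (25*(I*√3))*12 = (25*I*√3)*12 = 300*I*√3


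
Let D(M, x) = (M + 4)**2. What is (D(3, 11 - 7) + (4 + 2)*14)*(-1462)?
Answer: -194446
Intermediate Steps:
D(M, x) = (4 + M)**2
(D(3, 11 - 7) + (4 + 2)*14)*(-1462) = ((4 + 3)**2 + (4 + 2)*14)*(-1462) = (7**2 + 6*14)*(-1462) = (49 + 84)*(-1462) = 133*(-1462) = -194446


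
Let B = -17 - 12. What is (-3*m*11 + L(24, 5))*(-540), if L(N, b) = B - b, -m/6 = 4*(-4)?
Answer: 1729080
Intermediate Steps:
m = 96 (m = -24*(-4) = -6*(-16) = 96)
B = -29
L(N, b) = -29 - b
(-3*m*11 + L(24, 5))*(-540) = (-3*96*11 + (-29 - 1*5))*(-540) = (-288*11 + (-29 - 5))*(-540) = (-3168 - 34)*(-540) = -3202*(-540) = 1729080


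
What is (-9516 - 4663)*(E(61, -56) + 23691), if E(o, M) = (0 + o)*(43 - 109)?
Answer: -278830035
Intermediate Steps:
E(o, M) = -66*o (E(o, M) = o*(-66) = -66*o)
(-9516 - 4663)*(E(61, -56) + 23691) = (-9516 - 4663)*(-66*61 + 23691) = -14179*(-4026 + 23691) = -14179*19665 = -278830035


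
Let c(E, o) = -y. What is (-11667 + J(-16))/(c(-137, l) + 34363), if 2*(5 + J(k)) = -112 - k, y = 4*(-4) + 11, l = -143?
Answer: -1465/4296 ≈ -0.34101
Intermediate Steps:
y = -5 (y = -16 + 11 = -5)
J(k) = -61 - k/2 (J(k) = -5 + (-112 - k)/2 = -5 + (-56 - k/2) = -61 - k/2)
c(E, o) = 5 (c(E, o) = -1*(-5) = 5)
(-11667 + J(-16))/(c(-137, l) + 34363) = (-11667 + (-61 - ½*(-16)))/(5 + 34363) = (-11667 + (-61 + 8))/34368 = (-11667 - 53)*(1/34368) = -11720*1/34368 = -1465/4296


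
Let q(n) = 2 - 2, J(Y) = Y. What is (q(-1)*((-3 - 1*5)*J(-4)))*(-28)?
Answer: 0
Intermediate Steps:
q(n) = 0
(q(-1)*((-3 - 1*5)*J(-4)))*(-28) = (0*((-3 - 1*5)*(-4)))*(-28) = (0*((-3 - 5)*(-4)))*(-28) = (0*(-8*(-4)))*(-28) = (0*32)*(-28) = 0*(-28) = 0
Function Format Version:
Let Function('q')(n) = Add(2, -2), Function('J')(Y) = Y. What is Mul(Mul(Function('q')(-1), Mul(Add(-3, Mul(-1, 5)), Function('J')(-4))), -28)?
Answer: 0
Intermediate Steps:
Function('q')(n) = 0
Mul(Mul(Function('q')(-1), Mul(Add(-3, Mul(-1, 5)), Function('J')(-4))), -28) = Mul(Mul(0, Mul(Add(-3, Mul(-1, 5)), -4)), -28) = Mul(Mul(0, Mul(Add(-3, -5), -4)), -28) = Mul(Mul(0, Mul(-8, -4)), -28) = Mul(Mul(0, 32), -28) = Mul(0, -28) = 0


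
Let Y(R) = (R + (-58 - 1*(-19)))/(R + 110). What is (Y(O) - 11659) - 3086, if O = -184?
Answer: -1090907/74 ≈ -14742.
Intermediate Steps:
Y(R) = (-39 + R)/(110 + R) (Y(R) = (R + (-58 + 19))/(110 + R) = (R - 39)/(110 + R) = (-39 + R)/(110 + R))
(Y(O) - 11659) - 3086 = ((-39 - 184)/(110 - 184) - 11659) - 3086 = (-223/(-74) - 11659) - 3086 = (-1/74*(-223) - 11659) - 3086 = (223/74 - 11659) - 3086 = -862543/74 - 3086 = -1090907/74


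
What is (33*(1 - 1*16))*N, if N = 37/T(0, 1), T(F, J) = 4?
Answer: -18315/4 ≈ -4578.8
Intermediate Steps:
N = 37/4 ≈ 9.2500
(33*(1 - 1*16))*N = (33*(1 - 1*16))*(37/4) = (33*(1 - 16))*(37/4) = (33*(-15))*(37/4) = -495*37/4 = -18315/4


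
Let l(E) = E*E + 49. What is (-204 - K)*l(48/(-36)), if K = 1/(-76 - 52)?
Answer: -11932727/1152 ≈ -10358.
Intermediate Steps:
l(E) = 49 + E² (l(E) = E² + 49 = 49 + E²)
K = -1/128 (K = 1/(-128) = -1/128 ≈ -0.0078125)
(-204 - K)*l(48/(-36)) = (-204 - 1*(-1/128))*(49 + (48/(-36))²) = (-204 + 1/128)*(49 + (48*(-1/36))²) = -26111*(49 + (-4/3)²)/128 = -26111*(49 + 16/9)/128 = -26111/128*457/9 = -11932727/1152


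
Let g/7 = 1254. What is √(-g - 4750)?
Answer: 2*I*√3382 ≈ 116.31*I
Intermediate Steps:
g = 8778 (g = 7*1254 = 8778)
√(-g - 4750) = √(-1*8778 - 4750) = √(-8778 - 4750) = √(-13528) = 2*I*√3382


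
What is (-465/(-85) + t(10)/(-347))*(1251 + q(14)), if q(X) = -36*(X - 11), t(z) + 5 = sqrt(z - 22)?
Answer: 36982908/5899 - 2286*I*sqrt(3)/347 ≈ 6269.4 - 11.411*I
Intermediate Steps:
t(z) = -5 + sqrt(-22 + z) (t(z) = -5 + sqrt(z - 22) = -5 + sqrt(-22 + z))
q(X) = 396 - 36*X (q(X) = -36*(-11 + X) = 396 - 36*X)
(-465/(-85) + t(10)/(-347))*(1251 + q(14)) = (-465/(-85) + (-5 + sqrt(-22 + 10))/(-347))*(1251 + (396 - 36*14)) = (-465*(-1/85) + (-5 + sqrt(-12))*(-1/347))*(1251 + (396 - 504)) = (93/17 + (-5 + 2*I*sqrt(3))*(-1/347))*(1251 - 108) = (93/17 + (5/347 - 2*I*sqrt(3)/347))*1143 = (32356/5899 - 2*I*sqrt(3)/347)*1143 = 36982908/5899 - 2286*I*sqrt(3)/347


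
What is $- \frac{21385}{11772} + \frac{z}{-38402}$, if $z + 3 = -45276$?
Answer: $- \frac{11084707}{17387244} \approx -0.63752$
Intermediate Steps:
$z = -45279$ ($z = -3 - 45276 = -45279$)
$- \frac{21385}{11772} + \frac{z}{-38402} = - \frac{21385}{11772} - \frac{45279}{-38402} = \left(-21385\right) \frac{1}{11772} - - \frac{3483}{2954} = - \frac{21385}{11772} + \frac{3483}{2954} = - \frac{11084707}{17387244}$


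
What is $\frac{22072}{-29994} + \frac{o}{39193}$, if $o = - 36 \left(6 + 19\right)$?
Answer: $- \frac{446031248}{587777421} \approx -0.75884$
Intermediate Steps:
$o = -900$ ($o = \left(-36\right) 25 = -900$)
$\frac{22072}{-29994} + \frac{o}{39193} = \frac{22072}{-29994} - \frac{900}{39193} = 22072 \left(- \frac{1}{29994}\right) - \frac{900}{39193} = - \frac{11036}{14997} - \frac{900}{39193} = - \frac{446031248}{587777421}$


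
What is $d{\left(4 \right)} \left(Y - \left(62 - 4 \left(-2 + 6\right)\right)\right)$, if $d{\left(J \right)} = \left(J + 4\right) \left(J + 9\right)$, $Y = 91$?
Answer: $4680$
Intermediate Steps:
$d{\left(J \right)} = \left(4 + J\right) \left(9 + J\right)$
$d{\left(4 \right)} \left(Y - \left(62 - 4 \left(-2 + 6\right)\right)\right) = \left(36 + 4^{2} + 13 \cdot 4\right) \left(91 - \left(62 - 4 \left(-2 + 6\right)\right)\right) = \left(36 + 16 + 52\right) \left(91 - \left(62 - 16\right)\right) = 104 \left(91 - 46\right) = 104 \cdot 45 = 4680$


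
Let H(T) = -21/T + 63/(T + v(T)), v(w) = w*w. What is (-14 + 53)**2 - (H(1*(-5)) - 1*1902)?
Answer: 68313/20 ≈ 3415.6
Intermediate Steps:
v(w) = w**2
H(T) = -21/T + 63/(T + T**2)
(-14 + 53)**2 - (H(1*(-5)) - 1*1902) = (-14 + 53)**2 - (21*(2 - (-5))/(((1*(-5)))*(1 + 1*(-5))) - 1*1902) = 39**2 - (21*(2 - 1*(-5))/(-5*(1 - 5)) - 1902) = 1521 - (21*(-1/5)*(2 + 5)/(-4) - 1902) = 1521 - (21*(-1/5)*(-1/4)*7 - 1902) = 1521 - (147/20 - 1902) = 1521 - 1*(-37893/20) = 1521 + 37893/20 = 68313/20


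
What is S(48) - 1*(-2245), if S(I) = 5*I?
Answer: 2485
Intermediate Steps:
S(48) - 1*(-2245) = 5*48 - 1*(-2245) = 240 + 2245 = 2485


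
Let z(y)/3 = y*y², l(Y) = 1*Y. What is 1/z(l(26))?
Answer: 1/52728 ≈ 1.8965e-5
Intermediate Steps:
l(Y) = Y
z(y) = 3*y³ (z(y) = 3*(y*y²) = 3*y³)
1/z(l(26)) = 1/(3*26³) = 1/(3*17576) = 1/52728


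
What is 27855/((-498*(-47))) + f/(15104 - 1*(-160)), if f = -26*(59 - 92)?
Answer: 12368363/9924144 ≈ 1.2463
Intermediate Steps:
f = 858 (f = -26*(-33) = 858)
27855/((-498*(-47))) + f/(15104 - 1*(-160)) = 27855/((-498*(-47))) + 858/(15104 - 1*(-160)) = 27855/23406 + 858/(15104 + 160) = 27855*(1/23406) + 858/15264 = 9285/7802 + 858*(1/15264) = 9285/7802 + 143/2544 = 12368363/9924144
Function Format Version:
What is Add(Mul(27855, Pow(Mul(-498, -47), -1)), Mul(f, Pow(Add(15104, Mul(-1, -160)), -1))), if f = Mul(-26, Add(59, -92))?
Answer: Rational(12368363, 9924144) ≈ 1.2463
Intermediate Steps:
f = 858 (f = Mul(-26, -33) = 858)
Add(Mul(27855, Pow(Mul(-498, -47), -1)), Mul(f, Pow(Add(15104, Mul(-1, -160)), -1))) = Add(Mul(27855, Pow(Mul(-498, -47), -1)), Mul(858, Pow(Add(15104, Mul(-1, -160)), -1))) = Add(Mul(27855, Pow(23406, -1)), Mul(858, Pow(Add(15104, 160), -1))) = Add(Mul(27855, Rational(1, 23406)), Mul(858, Pow(15264, -1))) = Add(Rational(9285, 7802), Mul(858, Rational(1, 15264))) = Add(Rational(9285, 7802), Rational(143, 2544)) = Rational(12368363, 9924144)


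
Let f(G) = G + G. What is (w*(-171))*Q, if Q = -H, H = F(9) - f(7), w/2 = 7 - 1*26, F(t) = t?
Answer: 32490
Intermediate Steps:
f(G) = 2*G
w = -38 (w = 2*(7 - 1*26) = 2*(7 - 26) = 2*(-19) = -38)
H = -5 (H = 9 - 2*7 = 9 - 1*14 = 9 - 14 = -5)
Q = 5 (Q = -1*(-5) = 5)
(w*(-171))*Q = -38*(-171)*5 = 6498*5 = 32490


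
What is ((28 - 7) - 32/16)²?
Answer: 361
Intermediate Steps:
((28 - 7) - 32/16)² = (21 - 32*1/16)² = (21 - 2)² = 19² = 361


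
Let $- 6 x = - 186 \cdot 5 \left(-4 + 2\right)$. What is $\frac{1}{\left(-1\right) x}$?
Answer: $\frac{1}{310} \approx 0.0032258$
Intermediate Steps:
$x = -310$ ($x = - \frac{\left(-186\right) 5 \left(-4 + 2\right)}{6} = - \frac{\left(-186\right) 5 \left(-2\right)}{6} = - \frac{\left(-186\right) \left(-10\right)}{6} = \left(- \frac{1}{6}\right) 1860 = -310$)
$\frac{1}{\left(-1\right) x} = \frac{1}{\left(-1\right) \left(-310\right)} = \frac{1}{310}$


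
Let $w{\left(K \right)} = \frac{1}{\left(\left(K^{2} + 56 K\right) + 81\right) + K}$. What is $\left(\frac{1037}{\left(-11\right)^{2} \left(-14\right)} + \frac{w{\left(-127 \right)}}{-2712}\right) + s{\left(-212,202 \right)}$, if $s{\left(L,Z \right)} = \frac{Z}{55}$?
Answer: $\frac{315344891713}{103034805720} \approx 3.0606$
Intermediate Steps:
$w{\left(K \right)} = \frac{1}{81 + K^{2} + 57 K}$ ($w{\left(K \right)} = \frac{1}{\left(81 + K^{2} + 56 K\right) + K} = \frac{1}{81 + K^{2} + 57 K}$)
$s{\left(L,Z \right)} = \frac{Z}{55}$ ($s{\left(L,Z \right)} = Z \frac{1}{55} = \frac{Z}{55}$)
$\left(\frac{1037}{\left(-11\right)^{2} \left(-14\right)} + \frac{w{\left(-127 \right)}}{-2712}\right) + s{\left(-212,202 \right)} = \left(\frac{1037}{\left(-11\right)^{2} \left(-14\right)} + \frac{1}{\left(81 + \left(-127\right)^{2} + 57 \left(-127\right)\right) \left(-2712\right)}\right) + \frac{1}{55} \cdot 202 = \left(\frac{1037}{121 \left(-14\right)} + \frac{1}{81 + 16129 - 7239} \left(- \frac{1}{2712}\right)\right) + \frac{202}{55} = \left(\frac{1037}{-1694} + \frac{1}{8971} \left(- \frac{1}{2712}\right)\right) + \frac{202}{55} = \left(1037 \left(- \frac{1}{1694}\right) + \frac{1}{8971} \left(- \frac{1}{2712}\right)\right) + \frac{202}{55} = \left(- \frac{1037}{1694} - \frac{1}{24329352}\right) + \frac{202}{55} = - \frac{12614769859}{20606961144} + \frac{202}{55} = \frac{315344891713}{103034805720}$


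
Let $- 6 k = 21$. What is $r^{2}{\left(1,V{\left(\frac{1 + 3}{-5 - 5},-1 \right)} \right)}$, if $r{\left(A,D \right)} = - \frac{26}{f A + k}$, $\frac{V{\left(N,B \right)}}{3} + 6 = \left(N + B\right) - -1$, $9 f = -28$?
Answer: $\frac{219024}{14161} \approx 15.467$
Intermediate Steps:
$f = - \frac{28}{9}$ ($f = \frac{1}{9} \left(-28\right) = - \frac{28}{9} \approx -3.1111$)
$k = - \frac{7}{2}$ ($k = \left(- \frac{1}{6}\right) 21 = - \frac{7}{2} \approx -3.5$)
$V{\left(N,B \right)} = -15 + 3 B + 3 N$ ($V{\left(N,B \right)} = -18 + 3 \left(\left(N + B\right) - -1\right) = -18 + 3 \left(\left(B + N\right) + 1\right) = -18 + 3 \left(1 + B + N\right) = -18 + \left(3 + 3 B + 3 N\right) = -15 + 3 B + 3 N$)
$r{\left(A,D \right)} = - \frac{26}{- \frac{7}{2} - \frac{28 A}{9}}$ ($r{\left(A,D \right)} = - \frac{26}{- \frac{28 A}{9} - \frac{7}{2}} = - \frac{26}{- \frac{7}{2} - \frac{28 A}{9}}$)
$r^{2}{\left(1,V{\left(\frac{1 + 3}{-5 - 5},-1 \right)} \right)} = \left(\frac{468}{7 \left(9 + 8 \cdot 1\right)}\right)^{2} = \left(\frac{468}{7 \left(9 + 8\right)}\right)^{2} = \left(\frac{468}{7 \cdot 17}\right)^{2} = \left(\frac{468}{7} \cdot \frac{1}{17}\right)^{2} = \left(\frac{468}{119}\right)^{2} = \frac{219024}{14161}$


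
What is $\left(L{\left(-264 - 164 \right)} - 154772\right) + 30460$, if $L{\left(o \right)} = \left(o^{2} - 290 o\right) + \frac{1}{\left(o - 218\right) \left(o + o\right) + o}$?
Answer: $\frac{101111863617}{552548} \approx 1.8299 \cdot 10^{5}$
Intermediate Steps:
$L{\left(o \right)} = o^{2} + \frac{1}{o + 2 o \left(-218 + o\right)} - 290 o$ ($L{\left(o \right)} = \left(o^{2} - 290 o\right) + \frac{1}{\left(-218 + o\right) 2 o + o} = \left(o^{2} - 290 o\right) + \frac{1}{2 o \left(-218 + o\right) + o} = \left(o^{2} - 290 o\right) + \frac{1}{o + 2 o \left(-218 + o\right)} = o^{2} + \frac{1}{o + 2 o \left(-218 + o\right)} - 290 o$)
$\left(L{\left(-264 - 164 \right)} - 154772\right) + 30460 = \left(\frac{1 - 1015 \left(-264 - 164\right)^{3} + 2 \left(-264 - 164\right)^{4} + 126150 \left(-264 - 164\right)^{2}}{\left(-264 - 164\right) \left(-435 + 2 \left(-264 - 164\right)\right)} - 154772\right) + 30460 = \left(\frac{1 - 1015 \left(-428\right)^{3} + 2 \left(-428\right)^{4} + 126150 \left(-428\right)^{2}}{\left(-428\right) \left(-435 + 2 \left(-428\right)\right)} - 154772\right) + 30460 = \left(- \frac{1 - -79578793280 + 2 \cdot 33556377856 + 126150 \cdot 183184}{428 \left(-435 - 856\right)} - 154772\right) + 30460 = \left(- \frac{1 + 79578793280 + 67112755712 + 23108661600}{428 \left(-1291\right)} - 154772\right) + 30460 = \left(\left(- \frac{1}{428}\right) \left(- \frac{1}{1291}\right) 169800210593 - 154772\right) + 30460 = \left(\frac{169800210593}{552548} - 154772\right) + 30460 = \frac{84281251537}{552548} + 30460 = \frac{101111863617}{552548}$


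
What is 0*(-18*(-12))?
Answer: 0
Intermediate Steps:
0*(-18*(-12)) = 0*216 = 0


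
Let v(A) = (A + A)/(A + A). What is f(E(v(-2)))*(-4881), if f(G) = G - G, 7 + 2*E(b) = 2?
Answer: 0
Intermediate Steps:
v(A) = 1 (v(A) = (2*A)/((2*A)) = (2*A)*(1/(2*A)) = 1)
E(b) = -5/2 (E(b) = -7/2 + (1/2)*2 = -7/2 + 1 = -5/2)
f(G) = 0
f(E(v(-2)))*(-4881) = 0*(-4881) = 0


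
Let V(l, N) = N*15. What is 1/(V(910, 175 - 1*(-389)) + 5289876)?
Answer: 1/5298336 ≈ 1.8874e-7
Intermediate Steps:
V(l, N) = 15*N
1/(V(910, 175 - 1*(-389)) + 5289876) = 1/(15*(175 - 1*(-389)) + 5289876) = 1/(15*(175 + 389) + 5289876) = 1/(15*564 + 5289876) = 1/(8460 + 5289876) = 1/5298336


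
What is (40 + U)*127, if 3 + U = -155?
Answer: -14986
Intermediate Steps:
U = -158 (U = -3 - 155 = -158)
(40 + U)*127 = (40 - 158)*127 = -118*127 = -14986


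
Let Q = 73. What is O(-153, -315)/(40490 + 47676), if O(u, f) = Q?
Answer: 73/88166 ≈ 0.00082798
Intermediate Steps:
O(u, f) = 73
O(-153, -315)/(40490 + 47676) = 73/(40490 + 47676) = 73/88166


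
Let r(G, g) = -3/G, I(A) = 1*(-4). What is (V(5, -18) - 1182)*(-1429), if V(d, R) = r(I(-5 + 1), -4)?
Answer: 6752025/4 ≈ 1.6880e+6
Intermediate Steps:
I(A) = -4
V(d, R) = ¾ (V(d, R) = -3/(-4) = -3*(-¼) = ¾)
(V(5, -18) - 1182)*(-1429) = (¾ - 1182)*(-1429) = -4725/4*(-1429) = 6752025/4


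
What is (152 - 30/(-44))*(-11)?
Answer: -3359/2 ≈ -1679.5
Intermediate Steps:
(152 - 30/(-44))*(-11) = (152 - 30*(-1/44))*(-11) = (152 + 15/22)*(-11) = (3359/22)*(-11) = -3359/2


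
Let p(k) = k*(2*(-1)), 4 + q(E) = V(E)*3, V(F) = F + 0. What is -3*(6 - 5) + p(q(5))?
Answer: -25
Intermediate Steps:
V(F) = F
q(E) = -4 + 3*E (q(E) = -4 + E*3 = -4 + 3*E)
p(k) = -2*k (p(k) = k*(-2) = -2*k)
-3*(6 - 5) + p(q(5)) = -3*(6 - 5) - 2*(-4 + 3*5) = -3*1 - 2*(-4 + 15) = -3 - 2*11 = -3 - 22 = -25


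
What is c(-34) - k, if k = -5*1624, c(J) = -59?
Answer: 8061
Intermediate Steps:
k = -8120
c(-34) - k = -59 - 1*(-8120) = -59 + 8120 = 8061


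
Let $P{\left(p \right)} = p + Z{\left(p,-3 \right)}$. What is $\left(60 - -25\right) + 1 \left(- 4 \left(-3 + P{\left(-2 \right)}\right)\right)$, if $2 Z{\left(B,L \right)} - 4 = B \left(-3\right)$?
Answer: $85$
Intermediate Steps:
$Z{\left(B,L \right)} = 2 - \frac{3 B}{2}$ ($Z{\left(B,L \right)} = 2 + \frac{B \left(-3\right)}{2} = 2 + \frac{\left(-3\right) B}{2} = 2 - \frac{3 B}{2}$)
$P{\left(p \right)} = 2 - \frac{p}{2}$ ($P{\left(p \right)} = p - \left(-2 + \frac{3 p}{2}\right) = 2 - \frac{p}{2}$)
$\left(60 - -25\right) + 1 \left(- 4 \left(-3 + P{\left(-2 \right)}\right)\right) = \left(60 - -25\right) + 1 \left(- 4 \left(-3 + \left(2 - -1\right)\right)\right) = \left(60 + 25\right) + 1 \left(- 4 \left(-3 + \left(2 + 1\right)\right)\right) = 85 + 1 \left(- 4 \left(-3 + 3\right)\right) = 85 + 1 \left(\left(-4\right) 0\right) = 85 + 1 \cdot 0 = 85 + 0 = 85$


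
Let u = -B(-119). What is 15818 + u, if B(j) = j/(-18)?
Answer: 284605/18 ≈ 15811.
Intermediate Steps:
B(j) = -j/18 (B(j) = j*(-1/18) = -j/18)
u = -119/18 (u = -(-1)*(-119)/18 = -1*119/18 = -119/18 ≈ -6.6111)
15818 + u = 15818 - 119/18 = 284605/18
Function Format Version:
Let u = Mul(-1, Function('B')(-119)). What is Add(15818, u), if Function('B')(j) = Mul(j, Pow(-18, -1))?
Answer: Rational(284605, 18) ≈ 15811.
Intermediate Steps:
Function('B')(j) = Mul(Rational(-1, 18), j) (Function('B')(j) = Mul(j, Rational(-1, 18)) = Mul(Rational(-1, 18), j))
u = Rational(-119, 18) (u = Mul(-1, Mul(Rational(-1, 18), -119)) = Mul(-1, Rational(119, 18)) = Rational(-119, 18) ≈ -6.6111)
Add(15818, u) = Add(15818, Rational(-119, 18)) = Rational(284605, 18)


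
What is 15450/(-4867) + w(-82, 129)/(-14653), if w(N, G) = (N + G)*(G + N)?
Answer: -237140053/71316151 ≈ -3.3252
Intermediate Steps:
w(N, G) = (G + N)² (w(N, G) = (G + N)*(G + N) = (G + N)²)
15450/(-4867) + w(-82, 129)/(-14653) = 15450/(-4867) + (129 - 82)²/(-14653) = 15450*(-1/4867) + 47²*(-1/14653) = -15450/4867 + 2209*(-1/14653) = -15450/4867 - 2209/14653 = -237140053/71316151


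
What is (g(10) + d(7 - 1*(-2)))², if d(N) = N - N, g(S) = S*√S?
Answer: 1000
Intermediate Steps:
g(S) = S^(3/2)
d(N) = 0
(g(10) + d(7 - 1*(-2)))² = (10^(3/2) + 0)² = (10*√10 + 0)² = (10*√10)² = 1000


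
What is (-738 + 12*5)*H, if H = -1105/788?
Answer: 374595/394 ≈ 950.75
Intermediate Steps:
H = -1105/788 (H = -1105*1/788 = -1105/788 ≈ -1.4023)
(-738 + 12*5)*H = (-738 + 12*5)*(-1105/788) = (-738 + 60)*(-1105/788) = -678*(-1105/788) = 374595/394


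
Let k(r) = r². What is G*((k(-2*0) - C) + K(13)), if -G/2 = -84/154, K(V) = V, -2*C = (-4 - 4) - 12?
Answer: 36/11 ≈ 3.2727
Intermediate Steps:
C = 10 (C = -((-4 - 4) - 12)/2 = -(-8 - 12)/2 = -½*(-20) = 10)
G = 12/11 (G = -(-168)/154 = -2*(-6/11) = 12/11 ≈ 1.0909)
G*((k(-2*0) - C) + K(13)) = 12*(((-2*0)² - 1*10) + 13)/11 = 12*((0² - 10) + 13)/11 = 12*((0 - 10) + 13)/11 = 12*(-10 + 13)/11 = (12/11)*3 = 36/11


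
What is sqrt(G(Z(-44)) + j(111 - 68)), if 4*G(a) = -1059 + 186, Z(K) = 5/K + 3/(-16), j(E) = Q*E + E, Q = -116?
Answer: I*sqrt(20653)/2 ≈ 71.856*I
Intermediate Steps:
j(E) = -115*E (j(E) = -116*E + E = -115*E)
Z(K) = -3/16 + 5/K (Z(K) = 5/K + 3*(-1/16) = 5/K - 3/16 = -3/16 + 5/K)
G(a) = -873/4 (G(a) = (-1059 + 186)/4 = (1/4)*(-873) = -873/4)
sqrt(G(Z(-44)) + j(111 - 68)) = sqrt(-873/4 - 115*(111 - 68)) = sqrt(-873/4 - 115*43) = sqrt(-873/4 - 4945) = sqrt(-20653/4) = I*sqrt(20653)/2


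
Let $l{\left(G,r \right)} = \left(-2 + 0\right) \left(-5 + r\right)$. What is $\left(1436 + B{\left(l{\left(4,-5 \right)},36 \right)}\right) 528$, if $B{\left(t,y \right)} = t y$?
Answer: $1138368$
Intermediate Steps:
$l{\left(G,r \right)} = 10 - 2 r$ ($l{\left(G,r \right)} = - 2 \left(-5 + r\right) = 10 - 2 r$)
$\left(1436 + B{\left(l{\left(4,-5 \right)},36 \right)}\right) 528 = \left(1436 + \left(10 - -10\right) 36\right) 528 = \left(1436 + \left(10 + 10\right) 36\right) 528 = \left(1436 + 20 \cdot 36\right) 528 = \left(1436 + 720\right) 528 = 2156 \cdot 528 = 1138368$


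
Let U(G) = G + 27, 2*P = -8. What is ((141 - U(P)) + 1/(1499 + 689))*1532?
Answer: 98884855/547 ≈ 1.8078e+5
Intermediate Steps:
P = -4 (P = (½)*(-8) = -4)
U(G) = 27 + G
((141 - U(P)) + 1/(1499 + 689))*1532 = ((141 - (27 - 4)) + 1/(1499 + 689))*1532 = ((141 - 1*23) + 1/2188)*1532 = ((141 - 23) + 1/2188)*1532 = (118 + 1/2188)*1532 = (258185/2188)*1532 = 98884855/547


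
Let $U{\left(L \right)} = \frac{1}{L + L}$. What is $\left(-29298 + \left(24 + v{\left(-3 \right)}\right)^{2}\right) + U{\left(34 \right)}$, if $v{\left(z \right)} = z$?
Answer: $- \frac{1962275}{68} \approx -28857.0$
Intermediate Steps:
$U{\left(L \right)} = \frac{1}{2 L}$
$\left(-29298 + \left(24 + v{\left(-3 \right)}\right)^{2}\right) + U{\left(34 \right)} = \left(-29298 + \left(24 - 3\right)^{2}\right) + \frac{1}{2 \cdot 34} = \left(-29298 + 21^{2}\right) + \frac{1}{2} \cdot \frac{1}{34} = \left(-29298 + 441\right) + \frac{1}{68} = -28857 + \frac{1}{68} = - \frac{1962275}{68}$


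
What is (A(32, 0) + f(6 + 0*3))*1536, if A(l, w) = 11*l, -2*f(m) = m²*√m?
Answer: 540672 - 27648*√6 ≈ 4.7295e+5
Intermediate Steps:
f(m) = -m^(5/2)/2 (f(m) = -m²*√m/2 = -m^(5/2)/2)
(A(32, 0) + f(6 + 0*3))*1536 = (11*32 - (6 + 0*3)^(5/2)/2)*1536 = (352 - (6 + 0)^(5/2)/2)*1536 = (352 - 18*√6)*1536 = 540672 - 27648*√6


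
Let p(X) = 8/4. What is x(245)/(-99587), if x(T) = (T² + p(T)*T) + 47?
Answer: -60562/99587 ≈ -0.60813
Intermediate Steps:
p(X) = 2 (p(X) = 8*(¼) = 2)
x(T) = 47 + T² + 2*T (x(T) = (T² + 2*T) + 47 = 47 + T² + 2*T)
x(245)/(-99587) = (47 + 245² + 2*245)/(-99587) = (47 + 60025 + 490)*(-1/99587) = 60562*(-1/99587) = -60562/99587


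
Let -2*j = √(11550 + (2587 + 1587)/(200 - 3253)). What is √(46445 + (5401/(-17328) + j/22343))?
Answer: √(11234204527803015016229757 - 3545993897136*√26910650182)/15552604812 ≈ 215.51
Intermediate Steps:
j = -√26910650182/3053 (j = -√(11550 + (2587 + 1587)/(200 - 3253))/2 = -√(11550 + 4174/(-3053))/2 = -√(11550 + 4174*(-1/3053))/2 = -√(11550 - 4174/3053)/2 = -√26910650182/3053 ≈ -53.732)
√(46445 + (5401/(-17328) + j/22343)) = √(46445 + (5401/(-17328) - √26910650182/3053/22343)) = √(46445 + (5401*(-1/17328) - √26910650182/3053*(1/22343))) = √(46445 + (-5401/17328 - √26910650182/68213179)) = √(804793559/17328 - √26910650182/68213179)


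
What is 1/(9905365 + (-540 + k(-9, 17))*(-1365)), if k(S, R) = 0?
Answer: 1/10642465 ≈ 9.3963e-8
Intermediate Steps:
1/(9905365 + (-540 + k(-9, 17))*(-1365)) = 1/(9905365 + (-540 + 0)*(-1365)) = 1/(9905365 - 540*(-1365)) = 1/(9905365 + 737100) = 1/10642465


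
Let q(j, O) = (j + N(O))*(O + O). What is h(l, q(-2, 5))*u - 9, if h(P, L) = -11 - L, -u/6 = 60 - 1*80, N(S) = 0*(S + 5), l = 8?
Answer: 1071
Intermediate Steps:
N(S) = 0 (N(S) = 0*(5 + S) = 0)
u = 120 (u = -6*(60 - 1*80) = -6*(60 - 80) = -6*(-20) = 120)
q(j, O) = 2*O*j (q(j, O) = (j + 0)*(O + O) = j*(2*O) = 2*O*j)
h(l, q(-2, 5))*u - 9 = (-11 - 2*5*(-2))*120 - 9 = (-11 - 1*(-20))*120 - 9 = (-11 + 20)*120 - 9 = 9*120 - 9 = 1080 - 9 = 1071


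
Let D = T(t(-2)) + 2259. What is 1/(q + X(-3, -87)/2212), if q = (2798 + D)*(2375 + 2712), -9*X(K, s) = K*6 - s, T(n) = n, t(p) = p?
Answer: 6636/170643313237 ≈ 3.8888e-8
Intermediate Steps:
D = 2257 (D = -2 + 2259 = 2257)
X(K, s) = -2*K/3 + s/9 (X(K, s) = -(K*6 - s)/9 = -(6*K - s)/9 = -(-s + 6*K)/9 = -2*K/3 + s/9)
q = 25714785 (q = (2798 + 2257)*(2375 + 2712) = 5055*5087 = 25714785)
1/(q + X(-3, -87)/2212) = 1/(25714785 + (-⅔*(-3) + (⅑)*(-87))/2212) = 1/(25714785 + (2 - 29/3)*(1/2212)) = 1/(25714785 - 23/3*1/2212) = 1/(25714785 - 23/6636) = 1/(170643313237/6636) = 6636/170643313237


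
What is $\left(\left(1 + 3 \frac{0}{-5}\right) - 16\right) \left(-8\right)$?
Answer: $120$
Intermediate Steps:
$\left(\left(1 + 3 \frac{0}{-5}\right) - 16\right) \left(-8\right) = \left(\left(1 + 3 \cdot 0 \left(- \frac{1}{5}\right)\right) - 16\right) \left(-8\right) = \left(\left(1 + 3 \cdot 0\right) - 16\right) \left(-8\right) = \left(\left(1 + 0\right) - 16\right) \left(-8\right) = \left(1 - 16\right) \left(-8\right) = \left(-15\right) \left(-8\right) = 120$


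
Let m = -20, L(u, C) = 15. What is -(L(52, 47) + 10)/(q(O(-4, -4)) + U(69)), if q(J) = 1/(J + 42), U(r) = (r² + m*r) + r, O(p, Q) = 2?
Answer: -1100/151801 ≈ -0.0072463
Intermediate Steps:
U(r) = r² - 19*r (U(r) = (r² - 20*r) + r = r² - 19*r)
q(J) = 1/(42 + J)
-(L(52, 47) + 10)/(q(O(-4, -4)) + U(69)) = -(15 + 10)/(1/(42 + 2) + 69*(-19 + 69)) = -25/(1/44 + 69*50) = -25/(1/44 + 3450) = -25/151801/44 = -25*44/151801 = -1*1100/151801 = -1100/151801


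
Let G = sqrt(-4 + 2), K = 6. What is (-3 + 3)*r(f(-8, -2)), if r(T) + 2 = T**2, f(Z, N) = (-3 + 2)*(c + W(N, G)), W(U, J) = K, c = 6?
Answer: 0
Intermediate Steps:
G = I*sqrt(2) (G = sqrt(-2) = I*sqrt(2) ≈ 1.4142*I)
W(U, J) = 6
f(Z, N) = -12 (f(Z, N) = (-3 + 2)*(6 + 6) = -1*12 = -12)
r(T) = -2 + T**2
(-3 + 3)*r(f(-8, -2)) = (-3 + 3)*(-2 + (-12)**2) = 0*(-2 + 144) = 0*142 = 0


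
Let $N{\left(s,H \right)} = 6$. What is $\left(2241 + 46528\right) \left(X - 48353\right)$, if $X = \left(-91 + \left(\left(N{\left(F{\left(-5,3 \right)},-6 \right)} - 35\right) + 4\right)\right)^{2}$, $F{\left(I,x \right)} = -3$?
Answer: $-1701891793$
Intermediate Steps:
$X = 13456$ ($X = \left(-91 + \left(\left(6 - 35\right) + 4\right)\right)^{2} = \left(-91 + \left(-29 + 4\right)\right)^{2} = \left(-91 - 25\right)^{2} = \left(-116\right)^{2} = 13456$)
$\left(2241 + 46528\right) \left(X - 48353\right) = \left(2241 + 46528\right) \left(13456 - 48353\right) = 48769 \left(-34897\right) = -1701891793$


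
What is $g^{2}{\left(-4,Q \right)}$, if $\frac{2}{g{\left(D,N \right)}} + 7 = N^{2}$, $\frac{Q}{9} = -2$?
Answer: $\frac{4}{100489} \approx 3.9805 \cdot 10^{-5}$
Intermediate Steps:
$Q = -18$ ($Q = 9 \left(-2\right) = -18$)
$g{\left(D,N \right)} = \frac{2}{-7 + N^{2}}$
$g^{2}{\left(-4,Q \right)} = \left(\frac{2}{-7 + \left(-18\right)^{2}}\right)^{2} = \left(\frac{2}{-7 + 324}\right)^{2} = \left(\frac{2}{317}\right)^{2} = \frac{4}{100489}$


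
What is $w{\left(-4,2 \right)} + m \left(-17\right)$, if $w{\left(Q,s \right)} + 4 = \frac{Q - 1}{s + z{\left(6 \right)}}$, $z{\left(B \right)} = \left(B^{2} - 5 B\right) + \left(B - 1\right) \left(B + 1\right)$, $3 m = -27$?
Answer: $\frac{6402}{43} \approx 148.88$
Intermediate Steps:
$m = -9$ ($m = \frac{1}{3} \left(-27\right) = -9$)
$z{\left(B \right)} = B^{2} - 5 B + \left(1 + B\right) \left(-1 + B\right)$ ($z{\left(B \right)} = \left(B^{2} - 5 B\right) + \left(-1 + B\right) \left(1 + B\right) = \left(B^{2} - 5 B\right) + \left(1 + B\right) \left(-1 + B\right) = B^{2} - 5 B + \left(1 + B\right) \left(-1 + B\right)$)
$w{\left(Q,s \right)} = -4 + \frac{-1 + Q}{41 + s}$ ($w{\left(Q,s \right)} = -4 + \frac{Q - 1}{s - \left(31 - 72\right)} = -4 + \frac{-1 + Q}{s - -41} = -4 + \frac{-1 + Q}{s + 41} = -4 + \frac{-1 + Q}{41 + s}$)
$w{\left(-4,2 \right)} + m \left(-17\right) = \frac{-165 - 4 - 8}{41 + 2} - -153 = \frac{-165 - 4 - 8}{43} + 153 = \frac{1}{43} \left(-177\right) + 153 = - \frac{177}{43} + 153 = \frac{6402}{43}$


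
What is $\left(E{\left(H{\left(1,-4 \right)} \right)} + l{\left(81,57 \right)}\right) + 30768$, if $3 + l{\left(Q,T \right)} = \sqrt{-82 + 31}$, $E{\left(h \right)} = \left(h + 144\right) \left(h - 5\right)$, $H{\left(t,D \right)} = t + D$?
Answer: $29637 + i \sqrt{51} \approx 29637.0 + 7.1414 i$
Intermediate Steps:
$H{\left(t,D \right)} = D + t$
$E{\left(h \right)} = \left(-5 + h\right) \left(144 + h\right)$ ($E{\left(h \right)} = \left(144 + h\right) \left(-5 + h\right) = \left(-5 + h\right) \left(144 + h\right)$)
$l{\left(Q,T \right)} = -3 + i \sqrt{51}$ ($l{\left(Q,T \right)} = -3 + \sqrt{-82 + 31} = -3 + \sqrt{-51} = -3 + i \sqrt{51}$)
$\left(E{\left(H{\left(1,-4 \right)} \right)} + l{\left(81,57 \right)}\right) + 30768 = \left(\left(-720 + \left(-4 + 1\right)^{2} + 139 \left(-4 + 1\right)\right) - \left(3 - i \sqrt{51}\right)\right) + 30768 = \left(\left(-720 + \left(-3\right)^{2} + 139 \left(-3\right)\right) - \left(3 - i \sqrt{51}\right)\right) + 30768 = \left(\left(-720 + 9 - 417\right) - \left(3 - i \sqrt{51}\right)\right) + 30768 = \left(-1128 - \left(3 - i \sqrt{51}\right)\right) + 30768 = \left(-1131 + i \sqrt{51}\right) + 30768 = 29637 + i \sqrt{51}$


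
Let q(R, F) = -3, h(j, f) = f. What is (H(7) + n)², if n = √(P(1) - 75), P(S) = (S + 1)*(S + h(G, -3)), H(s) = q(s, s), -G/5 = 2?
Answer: (3 - I*√79)² ≈ -70.0 - 53.329*I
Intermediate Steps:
G = -10 (G = -5*2 = -10)
H(s) = -3
P(S) = (1 + S)*(-3 + S) (P(S) = (S + 1)*(S - 3) = (1 + S)*(-3 + S))
n = I*√79 (n = √((-3 + 1² - 2*1) - 75) = √((-3 + 1 - 2) - 75) = √(-4 - 75) = √(-79) = I*√79 ≈ 8.8882*I)
(H(7) + n)² = (-3 + I*√79)²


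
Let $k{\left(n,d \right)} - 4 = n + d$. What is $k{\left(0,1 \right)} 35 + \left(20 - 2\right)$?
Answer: $193$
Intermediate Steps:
$k{\left(n,d \right)} = 4 + d + n$ ($k{\left(n,d \right)} = 4 + \left(n + d\right) = 4 + \left(d + n\right) = 4 + d + n$)
$k{\left(0,1 \right)} 35 + \left(20 - 2\right) = \left(4 + 1 + 0\right) 35 + \left(20 - 2\right) = 5 \cdot 35 + 18 = 175 + 18 = 193$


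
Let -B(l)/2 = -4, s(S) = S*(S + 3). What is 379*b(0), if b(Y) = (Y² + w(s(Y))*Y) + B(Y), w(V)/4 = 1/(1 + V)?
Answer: 3032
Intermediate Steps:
s(S) = S*(3 + S)
B(l) = 8 (B(l) = -2*(-4) = 8)
w(V) = 4/(1 + V)
b(Y) = 8 + Y² + 4*Y/(1 + Y*(3 + Y)) (b(Y) = (Y² + (4/(1 + Y*(3 + Y)))*Y) + 8 = (Y² + 4*Y/(1 + Y*(3 + Y))) + 8 = 8 + Y² + 4*Y/(1 + Y*(3 + Y)))
379*b(0) = 379*((4*0 + (1 + 0*(3 + 0))*(8 + 0²))/(1 + 0*(3 + 0))) = 379*((0 + (1 + 0*3)*(8 + 0))/(1 + 0*3)) = 379*((0 + (1 + 0)*8)/(1 + 0)) = 379*((0 + 1*8)/1) = 379*(1*(0 + 8)) = 379*(1*8) = 379*8 = 3032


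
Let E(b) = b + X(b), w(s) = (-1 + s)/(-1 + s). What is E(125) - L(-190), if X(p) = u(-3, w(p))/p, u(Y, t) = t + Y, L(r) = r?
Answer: 39373/125 ≈ 314.98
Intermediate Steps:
w(s) = 1
u(Y, t) = Y + t
X(p) = -2/p (X(p) = (-3 + 1)/p = -2/p)
E(b) = b - 2/b
E(125) - L(-190) = (125 - 2/125) - 1*(-190) = (125 - 2*1/125) + 190 = (125 - 2/125) + 190 = 15623/125 + 190 = 39373/125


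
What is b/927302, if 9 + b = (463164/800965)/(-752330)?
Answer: -2711655224607/279391455371340950 ≈ -9.7056e-6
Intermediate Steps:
b = -2711655224607/301294999225 (b = -9 + (463164/800965)/(-752330) = -9 + (463164*(1/800965))*(-1/752330) = -9 + (463164/800965)*(-1/752330) = -9 - 231582/301294999225 = -2711655224607/301294999225 ≈ -9.0000)
b/927302 = -2711655224607/301294999225/927302 = -2711655224607/301294999225*1/927302 = -2711655224607/279391455371340950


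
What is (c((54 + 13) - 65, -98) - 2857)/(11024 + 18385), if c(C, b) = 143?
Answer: -2714/29409 ≈ -0.092285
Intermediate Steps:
(c((54 + 13) - 65, -98) - 2857)/(11024 + 18385) = (143 - 2857)/(11024 + 18385) = -2714/29409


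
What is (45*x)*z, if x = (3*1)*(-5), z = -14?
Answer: 9450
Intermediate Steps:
x = -15 (x = 3*(-5) = -15)
(45*x)*z = (45*(-15))*(-14) = -675*(-14) = 9450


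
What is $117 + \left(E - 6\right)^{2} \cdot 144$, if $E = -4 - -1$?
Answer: $11781$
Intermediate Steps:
$E = -3$ ($E = -4 + 1 = -3$)
$117 + \left(E - 6\right)^{2} \cdot 144 = 117 + \left(-3 - 6\right)^{2} \cdot 144 = 117 + \left(-9\right)^{2} \cdot 144 = 117 + 81 \cdot 144 = 117 + 11664 = 11781$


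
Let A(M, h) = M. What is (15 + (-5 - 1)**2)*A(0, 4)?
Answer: 0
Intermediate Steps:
(15 + (-5 - 1)**2)*A(0, 4) = (15 + (-5 - 1)**2)*0 = (15 + (-6)**2)*0 = (15 + 36)*0 = 51*0 = 0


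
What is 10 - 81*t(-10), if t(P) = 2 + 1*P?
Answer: 658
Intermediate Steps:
t(P) = 2 + P
10 - 81*t(-10) = 10 - 81*(2 - 10) = 10 - 81*(-8) = 10 + 648 = 658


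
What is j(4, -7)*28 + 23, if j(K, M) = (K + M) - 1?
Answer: -89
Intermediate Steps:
j(K, M) = -1 + K + M
j(4, -7)*28 + 23 = (-1 + 4 - 7)*28 + 23 = -4*28 + 23 = -112 + 23 = -89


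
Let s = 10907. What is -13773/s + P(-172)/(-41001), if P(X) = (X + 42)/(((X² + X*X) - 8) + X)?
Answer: -16655460853907/13189655069058 ≈ -1.2628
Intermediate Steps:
P(X) = (42 + X)/(-8 + X + 2*X²) (P(X) = (42 + X)/(((X² + X²) - 8) + X) = (42 + X)/((2*X² - 8) + X) = (42 + X)/((-8 + 2*X²) + X) = (42 + X)/(-8 + X + 2*X²))
-13773/s + P(-172)/(-41001) = -13773/10907 + ((42 - 172)/(-8 - 172 + 2*(-172)²))/(-41001) = -13773*1/10907 + (-130/(-8 - 172 + 2*29584))*(-1/41001) = -13773/10907 + (-130/(-8 - 172 + 59168))*(-1/41001) = -13773/10907 + (-130/58988)*(-1/41001) = -13773/10907 + ((1/58988)*(-130))*(-1/41001) = -13773/10907 - 65/29494*(-1/41001) = -13773/10907 + 65/1209283494 = -16655460853907/13189655069058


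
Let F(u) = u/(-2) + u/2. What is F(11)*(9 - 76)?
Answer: 0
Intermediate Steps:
F(u) = 0 (F(u) = u*(-1/2) + u*(1/2) = -u/2 + u/2 = 0)
F(11)*(9 - 76) = 0*(9 - 76) = 0*(-67) = 0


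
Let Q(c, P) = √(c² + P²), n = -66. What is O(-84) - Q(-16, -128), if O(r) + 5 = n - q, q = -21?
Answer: -50 - 16*√65 ≈ -179.00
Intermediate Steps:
O(r) = -50 (O(r) = -5 + (-66 - 1*(-21)) = -5 + (-66 + 21) = -5 - 45 = -50)
Q(c, P) = √(P² + c²)
O(-84) - Q(-16, -128) = -50 - √((-128)² + (-16)²) = -50 - √(16384 + 256) = -50 - √16640 = -50 - 16*√65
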